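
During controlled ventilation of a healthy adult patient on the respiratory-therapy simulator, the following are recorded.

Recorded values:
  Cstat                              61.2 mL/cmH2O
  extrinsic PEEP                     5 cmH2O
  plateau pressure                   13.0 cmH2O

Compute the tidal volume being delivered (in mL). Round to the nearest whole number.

490

Vt = Cstat × (Pplat − PEEP) = 61.2 × (13.0 − 5) = 61.2 × 8.0 = 489.6 mL.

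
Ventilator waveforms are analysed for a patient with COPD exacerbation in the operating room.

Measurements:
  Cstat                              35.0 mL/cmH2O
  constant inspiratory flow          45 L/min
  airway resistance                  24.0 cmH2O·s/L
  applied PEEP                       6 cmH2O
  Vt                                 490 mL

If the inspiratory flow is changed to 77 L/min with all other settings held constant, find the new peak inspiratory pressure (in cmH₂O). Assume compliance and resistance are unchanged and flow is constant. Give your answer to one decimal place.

50.8

Flow: 45 L/min ÷ 60 = 0.75 L/s.
New flow: 77 L/min ÷ 60 = 1.2833 L/s.
PIP = Vt/C + R·V̇ + PEEP (constant-flow equation of motion).
Only the resistive term changes: ΔPIP = R × ΔV̇ = 24.0 × (1.2833 − 0.75) = 24.0 × 0.5333 = 12.799 cmH2O.
Original PIP = 490/35.0 + 24.0×0.75 + 6 = 38.0 cmH2O; new PIP = 38.0 + (12.799) = 50.799 cmH2O.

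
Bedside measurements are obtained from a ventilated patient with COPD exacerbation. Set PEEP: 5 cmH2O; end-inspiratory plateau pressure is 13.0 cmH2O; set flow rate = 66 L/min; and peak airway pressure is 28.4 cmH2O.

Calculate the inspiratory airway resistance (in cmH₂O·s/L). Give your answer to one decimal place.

14.0

Flow: 66 L/min ÷ 60 = 1.1 L/s.
Raw = (PIP − Pplat) / flow = (28.4 − 13.0) / 1.1 = 15.4 / 1.1 = 14.0 cmH2O·s/L.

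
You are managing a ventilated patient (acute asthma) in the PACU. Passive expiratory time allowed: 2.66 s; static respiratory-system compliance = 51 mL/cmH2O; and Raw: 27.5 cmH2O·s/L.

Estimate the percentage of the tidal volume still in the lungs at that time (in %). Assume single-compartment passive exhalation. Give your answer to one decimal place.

15.0

τ = R × C = 27.5 × 51 mL/cmH2O = 27.5 × 0.051 L/cmH2O = 1.403 s.
Passive exhalation: V(t)/V₀ = e^(−t/τ) = e^(−2.66/1.403) = 0.1502.
Fraction remaining = 0.1502 → 15.02%.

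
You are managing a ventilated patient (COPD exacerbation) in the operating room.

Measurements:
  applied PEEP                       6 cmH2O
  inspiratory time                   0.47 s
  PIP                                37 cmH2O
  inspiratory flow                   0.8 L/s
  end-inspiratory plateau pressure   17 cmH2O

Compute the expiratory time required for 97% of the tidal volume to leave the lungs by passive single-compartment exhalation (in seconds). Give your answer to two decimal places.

3.00

Vt = flow × Ti = 0.8 L/s × 0.47 s × 1000 mL/L = 376.0 mL.
R = (PIP − Pplat)/V̇ = (37 − 17) / 0.8 = 20.0/0.8 = 25.0 cmH2O·s/L.
C = Vt/(Pplat − PEEP) = 376.0 / (17 − 6) = 376.0/11.0 = 34.182 mL/cmH2O.
τ = R × C = 25.0 × 0.03418 L/cmH2O = 0.8545 s.
t = −τ·ln(1 − 0.97) = −0.8545·ln(0.03) = 2.996 s.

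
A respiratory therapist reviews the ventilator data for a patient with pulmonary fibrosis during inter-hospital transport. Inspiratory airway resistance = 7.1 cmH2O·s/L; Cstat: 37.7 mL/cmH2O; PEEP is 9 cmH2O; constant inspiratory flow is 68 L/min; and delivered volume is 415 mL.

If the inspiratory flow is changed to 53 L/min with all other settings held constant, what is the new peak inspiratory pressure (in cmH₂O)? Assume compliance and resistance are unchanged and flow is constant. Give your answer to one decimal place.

26.3

Flow: 68 L/min ÷ 60 = 1.1333 L/s.
New flow: 53 L/min ÷ 60 = 0.8833 L/s.
PIP = Vt/C + R·V̇ + PEEP (constant-flow equation of motion).
Only the resistive term changes: ΔPIP = R × ΔV̇ = 7.1 × (0.8833 − 1.1333) = 7.1 × -0.25 = -1.775 cmH2O.
Original PIP = 415/37.7 + 7.1×1.1333 + 9 = 28.054 cmH2O; new PIP = 28.054 + (-1.775) = 26.279 cmH2O.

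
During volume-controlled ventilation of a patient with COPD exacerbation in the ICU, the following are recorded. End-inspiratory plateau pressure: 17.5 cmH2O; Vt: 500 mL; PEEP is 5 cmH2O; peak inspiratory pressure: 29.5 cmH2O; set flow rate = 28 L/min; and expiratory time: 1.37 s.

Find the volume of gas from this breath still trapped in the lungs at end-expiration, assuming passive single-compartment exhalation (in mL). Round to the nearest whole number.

Flow: 28 L/min ÷ 60 = 0.4667 L/s.
R = (PIP − Pplat)/V̇ = (29.5 − 17.5) / 0.4667 = 12.0/0.4667 = 25.712 cmH2O·s/L.
C = Vt/(Pplat − PEEP) = 500.0 / (17.5 − 5) = 500.0/12.5 = 40.0 mL/cmH2O.
τ = R × C = 25.712 × 0.04 L/cmH2O = 1.028 s.
Fraction remaining = e^(−Te/τ) = e^(−1.37/1.028) = 0.2638.
Trapped volume = 500.0 × 0.2638 = 131.9 mL.

132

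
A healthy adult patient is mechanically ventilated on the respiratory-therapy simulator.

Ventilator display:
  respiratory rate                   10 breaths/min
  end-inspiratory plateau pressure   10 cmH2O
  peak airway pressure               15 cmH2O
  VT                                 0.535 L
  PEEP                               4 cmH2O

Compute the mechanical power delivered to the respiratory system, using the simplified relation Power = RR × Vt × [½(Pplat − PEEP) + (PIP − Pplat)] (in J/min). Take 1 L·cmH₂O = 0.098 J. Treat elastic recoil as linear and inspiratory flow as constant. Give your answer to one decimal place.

4.2

Per-breath work = Vt × [½(Pplat−PEEP) + (PIP−Pplat)] = 0.535 × [0.5×6.0 + 5.0] = 0.535 × 8.0 = 4.28 L·cmH2O.
Power = 10 × 4.28 = 42.8 L·cmH2O/min.
× 0.098 J/(L·cmH2O) → 4.194 J/min.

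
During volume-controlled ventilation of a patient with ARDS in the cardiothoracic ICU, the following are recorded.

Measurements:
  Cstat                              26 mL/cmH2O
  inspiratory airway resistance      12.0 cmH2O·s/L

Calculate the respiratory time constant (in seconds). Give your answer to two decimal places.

0.31

τ = R × C = 12.0 × 26 mL/cmH2O = 12.0 × 0.026 L/cmH2O = 0.312 s.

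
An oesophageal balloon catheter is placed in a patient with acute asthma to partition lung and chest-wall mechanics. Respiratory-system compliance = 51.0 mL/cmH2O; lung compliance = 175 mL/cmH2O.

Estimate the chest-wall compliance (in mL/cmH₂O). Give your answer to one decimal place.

1/Ccw = 1/Crs − 1/CL.
1/Ccw = 1/51.0 − 1/175 = 0.01389.
Ccw = 71.994 mL/cmH2O.

72.0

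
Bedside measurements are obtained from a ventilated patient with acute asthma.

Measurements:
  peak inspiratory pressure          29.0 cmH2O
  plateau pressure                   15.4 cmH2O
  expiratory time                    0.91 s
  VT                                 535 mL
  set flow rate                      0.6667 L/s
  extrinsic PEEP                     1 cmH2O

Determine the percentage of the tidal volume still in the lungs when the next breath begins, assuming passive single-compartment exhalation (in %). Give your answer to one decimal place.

30.1

R = (PIP − Pplat)/V̇ = (29.0 − 15.4) / 0.6667 = 13.6/0.6667 = 20.399 cmH2O·s/L.
C = Vt/(Pplat − PEEP) = 535.0 / (15.4 − 1) = 535.0/14.4 = 37.153 mL/cmH2O.
τ = R × C = 20.399 × 0.03715 L/cmH2O = 0.7578 s.
Fraction remaining at end-expiration = e^(−Te/τ) = e^(−0.91/0.7578) = 0.3009 → 30.09%.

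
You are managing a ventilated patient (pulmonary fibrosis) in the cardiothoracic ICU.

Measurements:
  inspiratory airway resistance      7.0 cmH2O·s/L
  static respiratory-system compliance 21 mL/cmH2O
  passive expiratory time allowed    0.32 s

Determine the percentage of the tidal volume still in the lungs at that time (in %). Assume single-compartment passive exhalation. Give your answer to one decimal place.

τ = R × C = 7.0 × 21 mL/cmH2O = 7.0 × 0.021 L/cmH2O = 0.147 s.
Passive exhalation: V(t)/V₀ = e^(−t/τ) = e^(−0.32/0.147) = 0.1134.
Fraction remaining = 0.1134 → 11.34%.

11.3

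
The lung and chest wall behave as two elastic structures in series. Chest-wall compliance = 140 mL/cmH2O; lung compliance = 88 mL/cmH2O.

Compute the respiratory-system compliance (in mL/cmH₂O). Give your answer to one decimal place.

Lung and chest wall are elastances in series: 1/Crs = 1/CL + 1/Ccw.
1/Crs = 1/88 + 1/140 = 0.01851.
Crs = 54.025 mL/cmH2O.

54.0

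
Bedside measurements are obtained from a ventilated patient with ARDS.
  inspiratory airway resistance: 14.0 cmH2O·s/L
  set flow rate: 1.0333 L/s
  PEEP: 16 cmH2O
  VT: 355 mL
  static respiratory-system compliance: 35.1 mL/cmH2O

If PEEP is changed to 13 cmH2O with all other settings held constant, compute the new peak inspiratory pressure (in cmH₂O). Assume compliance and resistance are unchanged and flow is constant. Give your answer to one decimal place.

37.6

PIP = Vt/C + R·V̇ + PEEP (constant-flow equation of motion).
Only the baseline term changes: ΔPIP = ΔPEEP = 13 − 16 = -3.0 cmH2O.
Original PIP = 355/35.1 + 14.0×1.0333 + 16 = 40.58 cmH2O; new PIP = 40.58 + (-3.0) = 37.58 cmH2O.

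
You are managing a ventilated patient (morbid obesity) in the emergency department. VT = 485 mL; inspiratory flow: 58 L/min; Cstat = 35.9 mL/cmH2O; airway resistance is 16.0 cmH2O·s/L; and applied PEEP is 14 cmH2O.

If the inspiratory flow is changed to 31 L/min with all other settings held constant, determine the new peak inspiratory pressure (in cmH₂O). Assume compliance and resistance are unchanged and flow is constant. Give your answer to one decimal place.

35.8

Flow: 58 L/min ÷ 60 = 0.9667 L/s.
New flow: 31 L/min ÷ 60 = 0.5167 L/s.
PIP = Vt/C + R·V̇ + PEEP (constant-flow equation of motion).
Only the resistive term changes: ΔPIP = R × ΔV̇ = 16.0 × (0.5167 − 0.9667) = 16.0 × -0.45 = -7.2 cmH2O.
Original PIP = 485/35.9 + 16.0×0.9667 + 14 = 42.977 cmH2O; new PIP = 42.977 + (-7.2) = 35.777 cmH2O.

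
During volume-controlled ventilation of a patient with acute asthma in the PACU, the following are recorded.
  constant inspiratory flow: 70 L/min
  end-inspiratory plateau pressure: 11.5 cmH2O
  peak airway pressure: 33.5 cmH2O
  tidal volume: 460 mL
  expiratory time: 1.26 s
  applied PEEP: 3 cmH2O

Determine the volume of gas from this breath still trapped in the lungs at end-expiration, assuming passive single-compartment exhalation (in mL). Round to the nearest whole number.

134

Flow: 70 L/min ÷ 60 = 1.1667 L/s.
R = (PIP − Pplat)/V̇ = (33.5 − 11.5) / 1.1667 = 22.0/1.1667 = 18.857 cmH2O·s/L.
C = Vt/(Pplat − PEEP) = 460.0 / (11.5 − 3) = 460.0/8.5 = 54.118 mL/cmH2O.
τ = R × C = 18.857 × 0.05412 L/cmH2O = 1.021 s.
Fraction remaining = e^(−Te/τ) = e^(−1.26/1.021) = 0.2911.
Trapped volume = 460.0 × 0.2911 = 133.91 mL.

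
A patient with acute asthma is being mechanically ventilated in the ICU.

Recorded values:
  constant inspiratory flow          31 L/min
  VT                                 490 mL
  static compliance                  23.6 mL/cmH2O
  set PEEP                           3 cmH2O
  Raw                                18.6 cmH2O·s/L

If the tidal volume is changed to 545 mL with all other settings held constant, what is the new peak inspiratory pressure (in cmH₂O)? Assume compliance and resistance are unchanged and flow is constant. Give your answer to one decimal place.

35.7

Flow: 31 L/min ÷ 60 = 0.5167 L/s.
PIP = Vt/C + R·V̇ + PEEP (constant-flow equation of motion).
Only the elastic term changes: ΔPIP = ΔVt / C = (545 − 490) / 23.6 = 2.331 cmH2O.
Original PIP = 490/23.6 + 18.6×0.5167 + 3 = 33.373 cmH2O; new PIP = 33.373 + (2.331) = 35.704 cmH2O.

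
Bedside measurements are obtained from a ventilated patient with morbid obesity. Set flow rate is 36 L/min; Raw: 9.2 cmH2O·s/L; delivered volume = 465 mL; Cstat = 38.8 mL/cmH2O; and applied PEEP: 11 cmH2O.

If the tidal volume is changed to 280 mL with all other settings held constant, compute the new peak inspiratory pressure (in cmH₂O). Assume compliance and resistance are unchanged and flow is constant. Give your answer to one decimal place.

23.7

Flow: 36 L/min ÷ 60 = 0.6 L/s.
PIP = Vt/C + R·V̇ + PEEP (constant-flow equation of motion).
Only the elastic term changes: ΔPIP = ΔVt / C = (280 − 465) / 38.8 = -4.768 cmH2O.
Original PIP = 465/38.8 + 9.2×0.6 + 11 = 28.505 cmH2O; new PIP = 28.505 + (-4.768) = 23.737 cmH2O.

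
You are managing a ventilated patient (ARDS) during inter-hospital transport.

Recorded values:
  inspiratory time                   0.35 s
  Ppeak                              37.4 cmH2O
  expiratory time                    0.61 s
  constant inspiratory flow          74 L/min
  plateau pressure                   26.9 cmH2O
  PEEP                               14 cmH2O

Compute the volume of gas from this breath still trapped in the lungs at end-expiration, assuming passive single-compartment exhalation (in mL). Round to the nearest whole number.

51

Flow: 74 L/min ÷ 60 = 1.2333 L/s.
Vt = flow × Ti = 1.2333 L/s × 0.35 s × 1000 mL/L = 431.66 mL.
R = (PIP − Pplat)/V̇ = (37.4 − 26.9) / 1.2333 = 10.5/1.2333 = 8.514 cmH2O·s/L.
C = Vt/(Pplat − PEEP) = 431.66 / (26.9 − 14) = 431.66/12.9 = 33.462 mL/cmH2O.
τ = R × C = 8.514 × 0.03346 L/cmH2O = 0.2849 s.
Fraction remaining = e^(−Te/τ) = e^(−0.61/0.2849) = 0.1175.
Trapped volume = 431.66 × 0.1175 = 50.72 mL.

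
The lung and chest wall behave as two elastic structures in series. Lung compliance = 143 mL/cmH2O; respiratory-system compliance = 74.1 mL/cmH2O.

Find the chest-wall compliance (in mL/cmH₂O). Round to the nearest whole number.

154

1/Ccw = 1/Crs − 1/CL.
1/Ccw = 1/74.1 − 1/143 = 0.006502.
Ccw = 153.8 mL/cmH2O.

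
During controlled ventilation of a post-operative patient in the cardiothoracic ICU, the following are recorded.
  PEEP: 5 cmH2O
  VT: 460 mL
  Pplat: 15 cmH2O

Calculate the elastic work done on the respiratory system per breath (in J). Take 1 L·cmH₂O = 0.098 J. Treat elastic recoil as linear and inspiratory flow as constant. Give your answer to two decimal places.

0.23

Elastic work ≈ ½ × (Pplat − PEEP) × Vt = 0.5 × (15 − 5) × 0.460 L = 0.5 × 10.0 × 0.460 = 2.3 L·cmH2O.
× 0.098 J/(L·cmH2O) → 0.2254 J.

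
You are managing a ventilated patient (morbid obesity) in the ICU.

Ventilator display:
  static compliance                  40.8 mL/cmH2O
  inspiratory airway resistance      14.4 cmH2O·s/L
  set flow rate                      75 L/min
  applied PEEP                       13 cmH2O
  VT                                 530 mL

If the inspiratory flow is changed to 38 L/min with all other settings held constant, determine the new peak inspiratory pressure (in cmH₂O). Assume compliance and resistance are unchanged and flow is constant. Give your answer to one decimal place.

35.1

Flow: 75 L/min ÷ 60 = 1.25 L/s.
New flow: 38 L/min ÷ 60 = 0.6333 L/s.
PIP = Vt/C + R·V̇ + PEEP (constant-flow equation of motion).
Only the resistive term changes: ΔPIP = R × ΔV̇ = 14.4 × (0.6333 − 1.25) = 14.4 × -0.6167 = -8.88 cmH2O.
Original PIP = 530/40.8 + 14.4×1.25 + 13 = 43.99 cmH2O; new PIP = 43.99 + (-8.88) = 35.11 cmH2O.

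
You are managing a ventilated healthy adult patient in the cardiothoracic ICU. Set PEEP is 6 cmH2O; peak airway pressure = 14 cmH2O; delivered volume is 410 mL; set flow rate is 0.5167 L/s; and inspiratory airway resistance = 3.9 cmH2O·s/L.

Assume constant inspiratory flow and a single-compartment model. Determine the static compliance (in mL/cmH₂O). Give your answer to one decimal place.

Equation of motion (constant flow): PIP = Vt/C + R·V̇ + PEEP.
Vt/C = PIP − R·V̇ − PEEP = 14 − 3.9×0.5167 − 6 = 14 − 2.015 − 6 = 5.985 cmH2O.
C = Vt / 5.985 = 410 / 5.985 = 68.505 mL/cmH2O.

68.5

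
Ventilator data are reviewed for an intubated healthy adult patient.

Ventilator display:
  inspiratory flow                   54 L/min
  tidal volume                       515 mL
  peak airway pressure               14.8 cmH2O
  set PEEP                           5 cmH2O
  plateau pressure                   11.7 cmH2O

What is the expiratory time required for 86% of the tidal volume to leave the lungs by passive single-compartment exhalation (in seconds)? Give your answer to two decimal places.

0.52

Flow: 54 L/min ÷ 60 = 0.9 L/s.
R = (PIP − Pplat)/V̇ = (14.8 − 11.7) / 0.9 = 3.1/0.9 = 3.444 cmH2O·s/L.
C = Vt/(Pplat − PEEP) = 515.0 / (11.7 − 5) = 515.0/6.7 = 76.866 mL/cmH2O.
τ = R × C = 3.444 × 0.07687 L/cmH2O = 0.2647 s.
t = −τ·ln(1 − 0.86) = −0.2647·ln(0.14) = 0.5204 s.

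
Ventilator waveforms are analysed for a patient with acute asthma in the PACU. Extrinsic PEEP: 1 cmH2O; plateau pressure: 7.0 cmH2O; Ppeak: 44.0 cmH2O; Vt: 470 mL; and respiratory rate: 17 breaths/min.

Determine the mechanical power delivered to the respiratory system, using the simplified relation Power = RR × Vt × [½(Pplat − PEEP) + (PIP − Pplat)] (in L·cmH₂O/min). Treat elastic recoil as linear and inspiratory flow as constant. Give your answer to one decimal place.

Per-breath work = Vt × [½(Pplat−PEEP) + (PIP−Pplat)] = 0.470 × [0.5×6.0 + 37.0] = 0.470 × 40.0 = 18.8 L·cmH2O.
Power = 17 × 18.8 = 319.6 L·cmH2O/min.

319.6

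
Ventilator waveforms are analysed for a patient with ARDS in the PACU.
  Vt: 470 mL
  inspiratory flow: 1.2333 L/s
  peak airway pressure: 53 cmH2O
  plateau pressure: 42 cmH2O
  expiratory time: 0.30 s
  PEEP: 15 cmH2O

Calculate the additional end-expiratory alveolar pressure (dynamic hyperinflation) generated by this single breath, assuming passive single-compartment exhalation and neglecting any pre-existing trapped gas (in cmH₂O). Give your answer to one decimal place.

R = (PIP − Pplat)/V̇ = (53 − 42) / 1.2333 = 11.0/1.2333 = 8.919 cmH2O·s/L.
C = Vt/(Pplat − PEEP) = 470.0 / (42 − 15) = 470.0/27.0 = 17.407 mL/cmH2O.
τ = R × C = 8.919 × 0.01741 L/cmH2O = 0.1553 s.
Fraction remaining = e^(−Te/τ) = e^(−0.30/0.1553) = 0.1449; trapped volume = 470.0 × 0.1449 = 68.103 mL.
Additional alveolar pressure from trapping ≈ V_trapped / C = 68.103 / 17.407 = 3.912 cmH2O.

3.9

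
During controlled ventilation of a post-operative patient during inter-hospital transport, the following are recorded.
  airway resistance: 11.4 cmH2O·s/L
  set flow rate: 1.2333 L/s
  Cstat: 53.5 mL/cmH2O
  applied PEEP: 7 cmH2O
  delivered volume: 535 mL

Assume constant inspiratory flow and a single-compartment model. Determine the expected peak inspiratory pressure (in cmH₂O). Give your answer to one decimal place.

Equation of motion (constant flow): PIP = Vt/C + R·V̇ + PEEP.
PIP = 535/53.5 + 11.4×1.2333 + 7 = 10.0 + 14.06 + 7 = 31.06 cmH2O.

31.1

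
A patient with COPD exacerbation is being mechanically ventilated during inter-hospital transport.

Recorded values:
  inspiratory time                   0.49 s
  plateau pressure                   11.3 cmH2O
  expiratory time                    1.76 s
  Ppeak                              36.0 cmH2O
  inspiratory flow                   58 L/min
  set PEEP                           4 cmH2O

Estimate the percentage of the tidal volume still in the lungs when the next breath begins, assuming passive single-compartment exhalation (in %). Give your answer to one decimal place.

34.6

Flow: 58 L/min ÷ 60 = 0.9667 L/s.
Vt = flow × Ti = 0.9667 L/s × 0.49 s × 1000 mL/L = 473.68 mL.
R = (PIP − Pplat)/V̇ = (36.0 − 11.3) / 0.9667 = 24.7/0.9667 = 25.551 cmH2O·s/L.
C = Vt/(Pplat − PEEP) = 473.68 / (11.3 − 4) = 473.68/7.3 = 64.888 mL/cmH2O.
τ = R × C = 25.551 × 0.06489 L/cmH2O = 1.658 s.
Fraction remaining at end-expiration = e^(−Te/τ) = e^(−1.76/1.658) = 0.3459 → 34.59%.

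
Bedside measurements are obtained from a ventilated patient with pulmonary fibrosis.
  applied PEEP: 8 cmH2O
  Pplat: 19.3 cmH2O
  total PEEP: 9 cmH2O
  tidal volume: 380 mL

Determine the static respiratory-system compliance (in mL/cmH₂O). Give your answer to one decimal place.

End-expiratory occlusion gives total PEEP = 9 cmH2O (intrinsic PEEP = 9 − 8 = 1). Use total PEEP for the elastic gradient.
Cstat = Vt / (Pplat − PEEPtotal) = 380 / (19.3 − 9) = 380 / 10.3 = 36.893 mL/cmH2O.

36.9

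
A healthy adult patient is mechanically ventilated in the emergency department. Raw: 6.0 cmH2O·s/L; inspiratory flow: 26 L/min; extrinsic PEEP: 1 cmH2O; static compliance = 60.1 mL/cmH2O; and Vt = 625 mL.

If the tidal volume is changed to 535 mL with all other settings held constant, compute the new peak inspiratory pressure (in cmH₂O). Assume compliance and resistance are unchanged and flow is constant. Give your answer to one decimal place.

Flow: 26 L/min ÷ 60 = 0.4333 L/s.
PIP = Vt/C + R·V̇ + PEEP (constant-flow equation of motion).
Only the elastic term changes: ΔPIP = ΔVt / C = (535 − 625) / 60.1 = -1.498 cmH2O.
Original PIP = 625/60.1 + 6.0×0.4333 + 1 = 13.999 cmH2O; new PIP = 13.999 + (-1.498) = 12.501 cmH2O.

12.5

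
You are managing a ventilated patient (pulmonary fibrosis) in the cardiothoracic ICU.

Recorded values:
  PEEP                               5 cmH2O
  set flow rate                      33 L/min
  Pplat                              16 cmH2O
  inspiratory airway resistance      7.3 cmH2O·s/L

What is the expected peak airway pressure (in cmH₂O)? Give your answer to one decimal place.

20.0

Flow: 33 L/min ÷ 60 = 0.55 L/s.
PIP = Pplat + Raw × flow = 16 + 7.3 × 0.55 = 16 + 4.015 = 20.015 cmH2O.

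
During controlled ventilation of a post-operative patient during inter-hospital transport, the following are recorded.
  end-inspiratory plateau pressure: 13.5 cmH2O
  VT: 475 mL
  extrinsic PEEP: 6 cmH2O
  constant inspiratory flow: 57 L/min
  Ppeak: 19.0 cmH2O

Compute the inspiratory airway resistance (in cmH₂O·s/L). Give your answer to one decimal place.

5.8

Flow: 57 L/min ÷ 60 = 0.95 L/s.
Raw = (PIP − Pplat) / flow = (19.0 − 13.5) / 0.95 = 5.5 / 0.95 = 5.789 cmH2O·s/L.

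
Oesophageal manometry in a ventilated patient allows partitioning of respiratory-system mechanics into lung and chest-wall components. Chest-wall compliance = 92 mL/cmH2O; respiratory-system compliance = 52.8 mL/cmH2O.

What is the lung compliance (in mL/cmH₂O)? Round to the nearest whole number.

1/CL = 1/Crs − 1/Ccw.
1/CL = 1/52.8 − 1/92 = 0.00807.
CL = 123.92 mL/cmH2O.

124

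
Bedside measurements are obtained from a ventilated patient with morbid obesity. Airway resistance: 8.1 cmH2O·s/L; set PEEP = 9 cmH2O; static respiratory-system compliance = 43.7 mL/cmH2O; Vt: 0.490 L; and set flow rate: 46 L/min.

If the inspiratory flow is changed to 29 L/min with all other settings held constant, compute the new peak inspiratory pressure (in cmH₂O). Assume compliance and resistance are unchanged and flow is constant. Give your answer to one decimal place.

24.1

Flow: 46 L/min ÷ 60 = 0.7667 L/s.
New flow: 29 L/min ÷ 60 = 0.4833 L/s.
PIP = Vt/C + R·V̇ + PEEP (constant-flow equation of motion).
Only the resistive term changes: ΔPIP = R × ΔV̇ = 8.1 × (0.4833 − 0.7667) = 8.1 × -0.2834 = -2.296 cmH2O.
Original PIP = 490/43.7 + 8.1×0.7667 + 9 = 26.423 cmH2O; new PIP = 26.423 + (-2.296) = 24.127 cmH2O.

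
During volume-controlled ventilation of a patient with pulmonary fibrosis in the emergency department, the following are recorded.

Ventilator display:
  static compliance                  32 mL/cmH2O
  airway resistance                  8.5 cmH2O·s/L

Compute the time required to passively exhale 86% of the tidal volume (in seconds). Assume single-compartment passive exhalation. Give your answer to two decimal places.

0.53

τ = R × C = 8.5 × 32 mL/cmH2O = 8.5 × 0.032 L/cmH2O = 0.272 s.
Exhaled fraction f = 1 − e^(−t/τ) → t = −τ·ln(1 − f) = −0.272·ln(0.14) = 0.5348 s.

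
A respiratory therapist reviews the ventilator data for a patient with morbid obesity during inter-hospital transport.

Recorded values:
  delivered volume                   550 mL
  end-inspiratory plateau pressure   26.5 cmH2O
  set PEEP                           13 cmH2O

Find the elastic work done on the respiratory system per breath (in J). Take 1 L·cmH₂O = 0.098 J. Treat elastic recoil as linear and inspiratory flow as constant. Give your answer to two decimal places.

Elastic work ≈ ½ × (Pplat − PEEP) × Vt = 0.5 × (26.5 − 13) × 0.550 L = 0.5 × 13.5 × 0.550 = 3.713 L·cmH2O.
× 0.098 J/(L·cmH2O) → 0.3639 J.

0.36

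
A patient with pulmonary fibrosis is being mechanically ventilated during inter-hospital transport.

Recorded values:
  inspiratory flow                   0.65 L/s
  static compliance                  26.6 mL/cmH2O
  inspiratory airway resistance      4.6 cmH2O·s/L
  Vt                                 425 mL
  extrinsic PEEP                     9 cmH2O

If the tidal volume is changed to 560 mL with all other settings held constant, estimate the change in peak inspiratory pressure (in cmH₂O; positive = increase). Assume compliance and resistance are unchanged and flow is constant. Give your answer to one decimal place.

5.1

PIP = Vt/C + R·V̇ + PEEP (constant-flow equation of motion).
Only the elastic term changes: ΔPIP = ΔVt / C = (560 − 425) / 26.6 = 5.075 cmH2O.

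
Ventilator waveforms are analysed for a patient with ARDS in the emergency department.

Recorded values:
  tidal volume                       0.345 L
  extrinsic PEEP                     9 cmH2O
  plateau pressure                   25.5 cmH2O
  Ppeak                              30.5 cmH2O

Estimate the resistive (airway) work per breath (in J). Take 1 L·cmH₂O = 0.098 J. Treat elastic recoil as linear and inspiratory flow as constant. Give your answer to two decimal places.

With constant inspiratory flow the resistive pressure is constant at PIP − Pplat = 30.5 − 25.5 = 5.0 cmH2O, so resistive work = 5.0 × 0.345 = 1.725 L·cmH2O.
× 0.098 J/(L·cmH2O) → 0.1691 J.

0.17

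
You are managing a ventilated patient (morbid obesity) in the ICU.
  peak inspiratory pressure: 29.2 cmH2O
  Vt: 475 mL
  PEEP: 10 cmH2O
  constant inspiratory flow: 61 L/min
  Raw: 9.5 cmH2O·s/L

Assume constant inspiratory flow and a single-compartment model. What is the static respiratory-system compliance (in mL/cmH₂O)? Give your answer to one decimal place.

49.8

Flow: 61 L/min ÷ 60 = 1.0167 L/s.
Equation of motion (constant flow): PIP = Vt/C + R·V̇ + PEEP.
Vt/C = PIP − R·V̇ − PEEP = 29.2 − 9.5×1.0167 − 10 = 29.2 − 9.659 − 10 = 9.541 cmH2O.
C = Vt / 9.541 = 475 / 9.541 = 49.785 mL/cmH2O.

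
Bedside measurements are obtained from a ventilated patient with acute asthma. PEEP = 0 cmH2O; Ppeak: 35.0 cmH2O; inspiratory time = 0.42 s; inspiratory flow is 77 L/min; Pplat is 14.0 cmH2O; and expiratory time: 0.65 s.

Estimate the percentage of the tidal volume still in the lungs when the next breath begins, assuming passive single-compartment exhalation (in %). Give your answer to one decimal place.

35.6

Flow: 77 L/min ÷ 60 = 1.2833 L/s.
Vt = flow × Ti = 1.2833 L/s × 0.42 s × 1000 mL/L = 538.99 mL.
R = (PIP − Pplat)/V̇ = (35.0 − 14.0) / 1.2833 = 21.0/1.2833 = 16.364 cmH2O·s/L.
C = Vt/(Pplat − PEEP) = 538.99 / (14.0 − 0) = 538.99/14.0 = 38.499 mL/cmH2O.
τ = R × C = 16.364 × 0.0385 L/cmH2O = 0.63 s.
Fraction remaining at end-expiration = e^(−Te/τ) = e^(−0.65/0.63) = 0.3564 → 35.64%.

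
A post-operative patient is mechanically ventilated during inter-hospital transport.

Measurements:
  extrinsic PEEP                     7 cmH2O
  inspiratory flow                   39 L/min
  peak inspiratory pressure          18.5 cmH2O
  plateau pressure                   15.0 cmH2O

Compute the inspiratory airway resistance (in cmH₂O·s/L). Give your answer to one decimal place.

Flow: 39 L/min ÷ 60 = 0.65 L/s.
Raw = (PIP − Pplat) / flow = (18.5 − 15.0) / 0.65 = 3.5 / 0.65 = 5.385 cmH2O·s/L.

5.4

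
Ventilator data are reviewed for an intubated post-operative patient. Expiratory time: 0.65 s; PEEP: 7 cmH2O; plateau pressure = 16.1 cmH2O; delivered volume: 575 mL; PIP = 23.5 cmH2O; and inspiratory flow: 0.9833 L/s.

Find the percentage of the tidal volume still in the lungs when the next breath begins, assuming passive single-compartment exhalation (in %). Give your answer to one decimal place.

R = (PIP − Pplat)/V̇ = (23.5 − 16.1) / 0.9833 = 7.4/0.9833 = 7.526 cmH2O·s/L.
C = Vt/(Pplat − PEEP) = 575.0 / (16.1 − 7) = 575.0/9.1 = 63.187 mL/cmH2O.
τ = R × C = 7.526 × 0.06319 L/cmH2O = 0.4756 s.
Fraction remaining at end-expiration = e^(−Te/τ) = e^(−0.65/0.4756) = 0.2549 → 25.49%.

25.5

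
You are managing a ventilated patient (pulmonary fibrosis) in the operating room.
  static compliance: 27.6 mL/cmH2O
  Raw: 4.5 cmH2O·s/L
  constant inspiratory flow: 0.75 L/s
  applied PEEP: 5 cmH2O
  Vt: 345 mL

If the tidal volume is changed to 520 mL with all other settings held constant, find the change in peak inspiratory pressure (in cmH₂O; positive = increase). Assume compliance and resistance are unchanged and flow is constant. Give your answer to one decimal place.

6.3

PIP = Vt/C + R·V̇ + PEEP (constant-flow equation of motion).
Only the elastic term changes: ΔPIP = ΔVt / C = (520 − 345) / 27.6 = 6.341 cmH2O.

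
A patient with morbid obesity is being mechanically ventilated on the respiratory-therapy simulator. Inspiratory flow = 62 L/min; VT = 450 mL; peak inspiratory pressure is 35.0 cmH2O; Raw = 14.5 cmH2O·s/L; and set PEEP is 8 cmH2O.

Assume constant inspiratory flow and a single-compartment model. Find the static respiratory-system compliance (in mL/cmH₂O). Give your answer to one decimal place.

37.4

Flow: 62 L/min ÷ 60 = 1.0333 L/s.
Equation of motion (constant flow): PIP = Vt/C + R·V̇ + PEEP.
Vt/C = PIP − R·V̇ − PEEP = 35.0 − 14.5×1.0333 − 8 = 35.0 − 14.983 − 8 = 12.017 cmH2O.
C = Vt / 12.017 = 450 / 12.017 = 37.447 mL/cmH2O.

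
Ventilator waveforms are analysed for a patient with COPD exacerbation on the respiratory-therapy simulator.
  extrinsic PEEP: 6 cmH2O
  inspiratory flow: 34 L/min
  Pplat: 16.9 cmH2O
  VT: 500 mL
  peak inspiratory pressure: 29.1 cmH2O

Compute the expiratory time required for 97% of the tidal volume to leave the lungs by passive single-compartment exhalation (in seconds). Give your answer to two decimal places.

3.46

Flow: 34 L/min ÷ 60 = 0.5667 L/s.
R = (PIP − Pplat)/V̇ = (29.1 − 16.9) / 0.5667 = 12.2/0.5667 = 21.528 cmH2O·s/L.
C = Vt/(Pplat − PEEP) = 500.0 / (16.9 − 6) = 500.0/10.9 = 45.872 mL/cmH2O.
τ = R × C = 21.528 × 0.04587 L/cmH2O = 0.9875 s.
t = −τ·ln(1 − 0.97) = −0.9875·ln(0.03) = 3.463 s.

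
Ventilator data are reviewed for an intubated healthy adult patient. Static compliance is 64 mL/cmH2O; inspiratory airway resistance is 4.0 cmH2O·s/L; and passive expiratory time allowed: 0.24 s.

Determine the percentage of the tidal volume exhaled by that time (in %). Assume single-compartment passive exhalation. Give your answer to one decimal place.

τ = R × C = 4.0 × 64 mL/cmH2O = 4.0 × 0.064 L/cmH2O = 0.256 s.
Passive exhalation: V(t)/V₀ = e^(−t/τ) = e^(−0.24/0.256) = 0.3916.
Fraction exhaled = 1 − 0.3916 = 0.6084 → 60.84%.

60.8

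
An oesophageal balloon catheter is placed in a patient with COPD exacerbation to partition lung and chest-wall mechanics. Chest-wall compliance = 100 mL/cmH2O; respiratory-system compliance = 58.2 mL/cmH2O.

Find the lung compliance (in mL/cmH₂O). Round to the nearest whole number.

1/CL = 1/Crs − 1/Ccw.
1/CL = 1/58.2 − 1/100 = 0.007182.
CL = 139.24 mL/cmH2O.

139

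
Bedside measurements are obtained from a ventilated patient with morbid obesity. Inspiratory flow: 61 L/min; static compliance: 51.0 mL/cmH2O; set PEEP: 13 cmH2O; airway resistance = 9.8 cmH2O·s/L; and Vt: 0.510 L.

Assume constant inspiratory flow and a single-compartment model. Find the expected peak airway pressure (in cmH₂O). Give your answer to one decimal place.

Flow: 61 L/min ÷ 60 = 1.0167 L/s.
Equation of motion (constant flow): PIP = Vt/C + R·V̇ + PEEP.
PIP = 510/51.0 + 9.8×1.0167 + 13 = 10.0 + 9.964 + 13 = 32.964 cmH2O.

33.0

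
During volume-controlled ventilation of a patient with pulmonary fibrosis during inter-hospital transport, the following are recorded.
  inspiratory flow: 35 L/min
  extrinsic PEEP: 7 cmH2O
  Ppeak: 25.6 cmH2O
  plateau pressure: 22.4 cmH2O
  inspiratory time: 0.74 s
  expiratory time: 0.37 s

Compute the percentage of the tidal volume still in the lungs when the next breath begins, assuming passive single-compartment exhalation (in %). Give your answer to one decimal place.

9.0

Flow: 35 L/min ÷ 60 = 0.5833 L/s.
Vt = flow × Ti = 0.5833 L/s × 0.74 s × 1000 mL/L = 431.64 mL.
R = (PIP − Pplat)/V̇ = (25.6 − 22.4) / 0.5833 = 3.2/0.5833 = 5.486 cmH2O·s/L.
C = Vt/(Pplat − PEEP) = 431.64 / (22.4 − 7) = 431.64/15.4 = 28.029 mL/cmH2O.
τ = R × C = 5.486 × 0.02803 L/cmH2O = 0.1538 s.
Fraction remaining at end-expiration = e^(−Te/τ) = e^(−0.37/0.1538) = 0.0902 → 9.02%.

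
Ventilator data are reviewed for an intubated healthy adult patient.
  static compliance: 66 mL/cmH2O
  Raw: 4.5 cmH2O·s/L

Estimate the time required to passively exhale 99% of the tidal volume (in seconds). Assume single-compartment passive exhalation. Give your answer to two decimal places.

τ = R × C = 4.5 × 66 mL/cmH2O = 4.5 × 0.066 L/cmH2O = 0.297 s.
Exhaled fraction f = 1 − e^(−t/τ) → t = −τ·ln(1 − f) = −0.297·ln(0.01) = 1.368 s.

1.37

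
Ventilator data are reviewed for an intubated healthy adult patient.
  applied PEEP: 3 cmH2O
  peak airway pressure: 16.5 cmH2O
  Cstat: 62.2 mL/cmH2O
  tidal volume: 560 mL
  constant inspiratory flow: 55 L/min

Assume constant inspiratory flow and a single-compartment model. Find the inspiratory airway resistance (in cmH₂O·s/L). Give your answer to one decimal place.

Flow: 55 L/min ÷ 60 = 0.9167 L/s.
Equation of motion (constant flow): PIP = Vt/C + R·V̇ + PEEP.
R·V̇ = PIP − Vt/C − PEEP = 16.5 − 560/62.2 − 3 = 16.5 − 9.003 − 3 = 4.497 cmH2O.
R = 4.497 / 0.9167 = 4.906 cmH2O·s/L.

4.9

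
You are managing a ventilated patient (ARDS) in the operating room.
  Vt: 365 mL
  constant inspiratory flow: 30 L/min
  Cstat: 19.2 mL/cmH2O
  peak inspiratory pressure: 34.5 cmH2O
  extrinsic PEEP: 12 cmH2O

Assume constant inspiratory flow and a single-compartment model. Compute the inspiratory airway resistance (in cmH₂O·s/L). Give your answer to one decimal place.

7.0

Flow: 30 L/min ÷ 60 = 0.5 L/s.
Equation of motion (constant flow): PIP = Vt/C + R·V̇ + PEEP.
R·V̇ = PIP − Vt/C − PEEP = 34.5 − 365/19.2 − 12 = 34.5 − 19.01 − 12 = 3.49 cmH2O.
R = 3.49 / 0.5 = 6.98 cmH2O·s/L.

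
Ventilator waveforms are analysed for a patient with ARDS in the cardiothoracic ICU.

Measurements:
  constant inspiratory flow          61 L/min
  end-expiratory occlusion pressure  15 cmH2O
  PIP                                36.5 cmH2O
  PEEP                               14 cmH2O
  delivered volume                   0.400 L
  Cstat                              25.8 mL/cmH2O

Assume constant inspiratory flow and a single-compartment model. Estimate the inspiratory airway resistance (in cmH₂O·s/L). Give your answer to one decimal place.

Flow: 61 L/min ÷ 60 = 1.0167 L/s.
Total PEEP = 15 cmH2O (set 14 + intrinsic 1); this is the baseline alveolar pressure.
Equation of motion (constant flow): PIP = Vt/C + R·V̇ + PEEP.
R·V̇ = PIP − Vt/C − PEEP = 36.5 − 400/25.8 − 15 = 36.5 − 15.504 − 15 = 5.996 cmH2O.
R = 5.996 / 1.0167 = 5.898 cmH2O·s/L.

5.9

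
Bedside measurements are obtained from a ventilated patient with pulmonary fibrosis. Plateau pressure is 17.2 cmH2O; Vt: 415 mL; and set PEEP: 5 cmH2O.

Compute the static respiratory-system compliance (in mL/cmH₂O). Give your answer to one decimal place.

34.0

Cstat = Vt / (Pplat − PEEP) = 415 / (17.2 − 5) = 415 / 12.2 = 34.016 mL/cmH2O.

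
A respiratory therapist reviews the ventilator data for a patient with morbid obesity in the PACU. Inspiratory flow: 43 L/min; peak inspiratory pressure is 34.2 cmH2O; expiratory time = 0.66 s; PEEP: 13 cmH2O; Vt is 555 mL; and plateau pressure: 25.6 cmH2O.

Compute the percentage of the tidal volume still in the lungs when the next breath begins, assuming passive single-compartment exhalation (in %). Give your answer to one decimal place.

28.7

Flow: 43 L/min ÷ 60 = 0.7167 L/s.
R = (PIP − Pplat)/V̇ = (34.2 − 25.6) / 0.7167 = 8.6/0.7167 = 11.999 cmH2O·s/L.
C = Vt/(Pplat − PEEP) = 555.0 / (25.6 − 13) = 555.0/12.6 = 44.048 mL/cmH2O.
τ = R × C = 11.999 × 0.04405 L/cmH2O = 0.5286 s.
Fraction remaining at end-expiration = e^(−Te/τ) = e^(−0.66/0.5286) = 0.2869 → 28.69%.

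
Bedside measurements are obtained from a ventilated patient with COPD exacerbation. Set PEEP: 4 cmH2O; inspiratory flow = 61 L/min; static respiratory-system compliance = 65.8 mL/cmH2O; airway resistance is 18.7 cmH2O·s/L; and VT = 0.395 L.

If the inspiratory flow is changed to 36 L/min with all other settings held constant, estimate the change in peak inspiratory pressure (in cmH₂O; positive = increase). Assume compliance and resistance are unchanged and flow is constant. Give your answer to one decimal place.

Flow: 61 L/min ÷ 60 = 1.0167 L/s.
New flow: 36 L/min ÷ 60 = 0.6 L/s.
PIP = Vt/C + R·V̇ + PEEP (constant-flow equation of motion).
Only the resistive term changes: ΔPIP = R × ΔV̇ = 18.7 × (0.6 − 1.0167) = 18.7 × -0.4167 = -7.792 cmH2O.

-7.8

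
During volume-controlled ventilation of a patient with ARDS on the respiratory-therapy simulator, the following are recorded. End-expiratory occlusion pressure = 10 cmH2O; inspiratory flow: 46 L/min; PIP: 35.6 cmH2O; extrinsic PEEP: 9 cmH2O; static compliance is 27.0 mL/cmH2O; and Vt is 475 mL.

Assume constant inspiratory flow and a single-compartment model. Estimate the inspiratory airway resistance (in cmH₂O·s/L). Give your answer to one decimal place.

10.4

Flow: 46 L/min ÷ 60 = 0.7667 L/s.
Total PEEP = 10 cmH2O (set 9 + intrinsic 1); this is the baseline alveolar pressure.
Equation of motion (constant flow): PIP = Vt/C + R·V̇ + PEEP.
R·V̇ = PIP − Vt/C − PEEP = 35.6 − 475/27.0 − 10 = 35.6 − 17.593 − 10 = 8.007 cmH2O.
R = 8.007 / 0.7667 = 10.443 cmH2O·s/L.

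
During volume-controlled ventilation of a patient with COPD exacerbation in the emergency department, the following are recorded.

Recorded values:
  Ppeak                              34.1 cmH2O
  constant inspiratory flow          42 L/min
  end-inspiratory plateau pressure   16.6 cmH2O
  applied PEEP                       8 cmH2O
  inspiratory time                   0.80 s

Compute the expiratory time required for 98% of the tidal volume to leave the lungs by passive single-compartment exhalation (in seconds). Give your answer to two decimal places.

6.37

Flow: 42 L/min ÷ 60 = 0.7 L/s.
Vt = flow × Ti = 0.7 L/s × 0.80 s × 1000 mL/L = 560.0 mL.
R = (PIP − Pplat)/V̇ = (34.1 − 16.6) / 0.7 = 17.5/0.7 = 25.0 cmH2O·s/L.
C = Vt/(Pplat − PEEP) = 560.0 / (16.6 − 8) = 560.0/8.6 = 65.116 mL/cmH2O.
τ = R × C = 25.0 × 0.06512 L/cmH2O = 1.628 s.
t = −τ·ln(1 − 0.98) = −1.628·ln(0.02) = 6.369 s.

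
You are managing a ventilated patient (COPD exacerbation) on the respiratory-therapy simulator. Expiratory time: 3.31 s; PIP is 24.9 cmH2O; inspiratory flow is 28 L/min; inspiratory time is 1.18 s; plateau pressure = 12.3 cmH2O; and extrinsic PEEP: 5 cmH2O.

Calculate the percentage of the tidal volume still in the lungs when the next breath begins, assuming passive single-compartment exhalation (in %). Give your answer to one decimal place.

19.7

Flow: 28 L/min ÷ 60 = 0.4667 L/s.
Vt = flow × Ti = 0.4667 L/s × 1.18 s × 1000 mL/L = 550.71 mL.
R = (PIP − Pplat)/V̇ = (24.9 − 12.3) / 0.4667 = 12.6/0.4667 = 26.998 cmH2O·s/L.
C = Vt/(Pplat − PEEP) = 550.71 / (12.3 − 5) = 550.71/7.3 = 75.44 mL/cmH2O.
τ = R × C = 26.998 × 0.07544 L/cmH2O = 2.037 s.
Fraction remaining at end-expiration = e^(−Te/τ) = e^(−3.31/2.037) = 0.1969 → 19.69%.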